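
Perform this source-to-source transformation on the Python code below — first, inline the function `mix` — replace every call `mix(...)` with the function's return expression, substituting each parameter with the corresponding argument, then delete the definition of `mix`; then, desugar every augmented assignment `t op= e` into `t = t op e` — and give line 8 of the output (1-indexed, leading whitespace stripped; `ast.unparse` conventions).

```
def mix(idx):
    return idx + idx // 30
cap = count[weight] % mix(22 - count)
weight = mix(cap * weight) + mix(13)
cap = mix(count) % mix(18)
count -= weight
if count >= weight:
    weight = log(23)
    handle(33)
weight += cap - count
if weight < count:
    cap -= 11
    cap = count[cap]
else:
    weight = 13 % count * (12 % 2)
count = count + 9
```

Transformed code:
cap = count[weight] % (22 - count + (22 - count) // 30)
weight = cap * weight + cap * weight // 30 + (13 + 13 // 30)
cap = (count + count // 30) % (18 + 18 // 30)
count = count - weight
if count >= weight:
    weight = log(23)
    handle(33)
weight = weight + (cap - count)
if weight < count:
    cap = cap - 11
    cap = count[cap]
else:
    weight = 13 % count * (12 % 2)
count = count + 9

weight = weight + (cap - count)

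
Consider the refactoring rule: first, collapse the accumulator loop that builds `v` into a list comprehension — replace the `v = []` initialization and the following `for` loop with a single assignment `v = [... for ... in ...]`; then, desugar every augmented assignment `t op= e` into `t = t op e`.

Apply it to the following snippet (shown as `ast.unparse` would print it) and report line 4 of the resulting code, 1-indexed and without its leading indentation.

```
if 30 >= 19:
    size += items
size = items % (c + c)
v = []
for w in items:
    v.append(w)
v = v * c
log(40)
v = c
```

v = [w for w in items]

Transformed code:
if 30 >= 19:
    size = size + items
size = items % (c + c)
v = [w for w in items]
v = v * c
log(40)
v = c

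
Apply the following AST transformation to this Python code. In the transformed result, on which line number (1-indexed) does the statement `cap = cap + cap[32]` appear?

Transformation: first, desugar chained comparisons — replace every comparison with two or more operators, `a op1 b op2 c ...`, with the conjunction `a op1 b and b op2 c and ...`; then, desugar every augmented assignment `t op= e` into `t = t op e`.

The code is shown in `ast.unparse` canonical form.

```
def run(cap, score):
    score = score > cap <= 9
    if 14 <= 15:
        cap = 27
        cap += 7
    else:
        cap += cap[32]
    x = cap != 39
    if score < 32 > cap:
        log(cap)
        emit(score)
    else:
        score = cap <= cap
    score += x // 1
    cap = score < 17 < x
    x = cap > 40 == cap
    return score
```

7

Transformed code:
def run(cap, score):
    score = score > cap and cap <= 9
    if 14 <= 15:
        cap = 27
        cap = cap + 7
    else:
        cap = cap + cap[32]
    x = cap != 39
    if score < 32 and 32 > cap:
        log(cap)
        emit(score)
    else:
        score = cap <= cap
    score = score + x // 1
    cap = score < 17 and 17 < x
    x = cap > 40 and 40 == cap
    return score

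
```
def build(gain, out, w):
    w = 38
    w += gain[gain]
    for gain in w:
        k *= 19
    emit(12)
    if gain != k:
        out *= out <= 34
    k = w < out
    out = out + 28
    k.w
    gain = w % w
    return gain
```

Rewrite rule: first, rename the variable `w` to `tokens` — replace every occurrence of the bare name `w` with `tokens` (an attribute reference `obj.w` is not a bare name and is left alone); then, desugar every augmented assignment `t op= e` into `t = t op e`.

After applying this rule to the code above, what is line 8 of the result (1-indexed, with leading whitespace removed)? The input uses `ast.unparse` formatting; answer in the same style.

out = out * (out <= 34)

Transformed code:
def build(gain, out, tokens):
    tokens = 38
    tokens = tokens + gain[gain]
    for gain in tokens:
        k = k * 19
    emit(12)
    if gain != k:
        out = out * (out <= 34)
    k = tokens < out
    out = out + 28
    k.w
    gain = tokens % tokens
    return gain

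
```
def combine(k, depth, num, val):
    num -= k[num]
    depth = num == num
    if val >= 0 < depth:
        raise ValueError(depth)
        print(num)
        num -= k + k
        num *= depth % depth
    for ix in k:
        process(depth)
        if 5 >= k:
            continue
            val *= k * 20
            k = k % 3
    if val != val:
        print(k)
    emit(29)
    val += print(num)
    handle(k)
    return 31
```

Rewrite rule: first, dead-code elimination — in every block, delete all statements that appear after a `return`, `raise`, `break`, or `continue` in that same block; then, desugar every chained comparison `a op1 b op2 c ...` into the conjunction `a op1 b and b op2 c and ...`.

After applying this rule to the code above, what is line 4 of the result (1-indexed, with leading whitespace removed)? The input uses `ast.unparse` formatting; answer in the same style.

Transformed code:
def combine(k, depth, num, val):
    num -= k[num]
    depth = num == num
    if val >= 0 and 0 < depth:
        raise ValueError(depth)
    for ix in k:
        process(depth)
        if 5 >= k:
            continue
    if val != val:
        print(k)
    emit(29)
    val += print(num)
    handle(k)
    return 31

if val >= 0 and 0 < depth:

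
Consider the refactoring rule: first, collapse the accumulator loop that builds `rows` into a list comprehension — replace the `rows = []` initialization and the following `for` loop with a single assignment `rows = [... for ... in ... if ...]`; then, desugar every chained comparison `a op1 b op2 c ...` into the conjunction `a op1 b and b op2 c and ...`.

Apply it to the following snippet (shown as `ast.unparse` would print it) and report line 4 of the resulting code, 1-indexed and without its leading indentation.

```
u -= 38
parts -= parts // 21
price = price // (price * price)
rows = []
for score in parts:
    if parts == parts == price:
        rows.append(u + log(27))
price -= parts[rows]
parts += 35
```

rows = [u + log(27) for score in parts if parts == parts and parts == price]

Transformed code:
u -= 38
parts -= parts // 21
price = price // (price * price)
rows = [u + log(27) for score in parts if parts == parts and parts == price]
price -= parts[rows]
parts += 35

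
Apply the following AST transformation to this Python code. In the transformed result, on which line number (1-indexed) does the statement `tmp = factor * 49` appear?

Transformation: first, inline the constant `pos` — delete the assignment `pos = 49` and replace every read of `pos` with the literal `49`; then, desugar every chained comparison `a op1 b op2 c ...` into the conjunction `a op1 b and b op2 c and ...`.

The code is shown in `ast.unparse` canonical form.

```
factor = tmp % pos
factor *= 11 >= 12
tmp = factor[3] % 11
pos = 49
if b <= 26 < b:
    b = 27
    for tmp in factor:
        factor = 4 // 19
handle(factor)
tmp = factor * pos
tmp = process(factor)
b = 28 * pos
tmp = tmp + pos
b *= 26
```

9

Transformed code:
factor = tmp % 49
factor *= 11 >= 12
tmp = factor[3] % 11
if b <= 26 and 26 < b:
    b = 27
    for tmp in factor:
        factor = 4 // 19
handle(factor)
tmp = factor * 49
tmp = process(factor)
b = 28 * 49
tmp = tmp + 49
b *= 26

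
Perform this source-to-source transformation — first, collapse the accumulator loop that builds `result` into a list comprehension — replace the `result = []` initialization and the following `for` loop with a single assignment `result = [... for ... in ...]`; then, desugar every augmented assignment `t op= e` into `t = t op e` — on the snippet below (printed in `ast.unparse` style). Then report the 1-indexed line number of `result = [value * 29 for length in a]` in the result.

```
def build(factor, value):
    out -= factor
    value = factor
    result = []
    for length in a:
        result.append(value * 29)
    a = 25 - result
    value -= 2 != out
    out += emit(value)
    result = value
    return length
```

4

Transformed code:
def build(factor, value):
    out = out - factor
    value = factor
    result = [value * 29 for length in a]
    a = 25 - result
    value = value - (2 != out)
    out = out + emit(value)
    result = value
    return length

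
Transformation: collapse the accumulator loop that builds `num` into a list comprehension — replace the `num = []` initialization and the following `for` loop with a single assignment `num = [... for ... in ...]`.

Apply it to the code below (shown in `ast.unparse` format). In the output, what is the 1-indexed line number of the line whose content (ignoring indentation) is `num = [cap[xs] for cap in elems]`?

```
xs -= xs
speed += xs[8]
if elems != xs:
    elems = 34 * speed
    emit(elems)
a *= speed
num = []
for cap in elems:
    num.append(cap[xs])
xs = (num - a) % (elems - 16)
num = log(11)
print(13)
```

7

Transformed code:
xs -= xs
speed += xs[8]
if elems != xs:
    elems = 34 * speed
    emit(elems)
a *= speed
num = [cap[xs] for cap in elems]
xs = (num - a) % (elems - 16)
num = log(11)
print(13)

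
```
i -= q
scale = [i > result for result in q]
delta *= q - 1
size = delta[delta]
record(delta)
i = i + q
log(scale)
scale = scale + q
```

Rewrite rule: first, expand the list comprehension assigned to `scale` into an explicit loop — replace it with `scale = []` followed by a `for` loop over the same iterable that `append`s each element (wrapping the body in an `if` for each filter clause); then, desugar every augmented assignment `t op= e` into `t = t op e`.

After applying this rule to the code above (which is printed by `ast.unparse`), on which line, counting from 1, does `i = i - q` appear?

Transformed code:
i = i - q
scale = []
for result in q:
    scale.append(i > result)
delta = delta * (q - 1)
size = delta[delta]
record(delta)
i = i + q
log(scale)
scale = scale + q

1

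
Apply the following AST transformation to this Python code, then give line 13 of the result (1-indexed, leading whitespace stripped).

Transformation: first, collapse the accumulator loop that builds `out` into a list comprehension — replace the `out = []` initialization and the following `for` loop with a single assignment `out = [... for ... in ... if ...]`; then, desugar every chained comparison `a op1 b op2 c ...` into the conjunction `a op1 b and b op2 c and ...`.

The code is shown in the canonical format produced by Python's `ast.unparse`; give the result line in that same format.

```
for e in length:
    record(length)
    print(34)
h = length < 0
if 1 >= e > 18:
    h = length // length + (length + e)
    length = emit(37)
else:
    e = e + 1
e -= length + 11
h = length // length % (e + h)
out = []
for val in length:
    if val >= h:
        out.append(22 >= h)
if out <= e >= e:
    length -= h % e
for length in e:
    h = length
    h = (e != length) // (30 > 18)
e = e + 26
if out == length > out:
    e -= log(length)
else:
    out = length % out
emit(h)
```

Transformed code:
for e in length:
    record(length)
    print(34)
h = length < 0
if 1 >= e and e > 18:
    h = length // length + (length + e)
    length = emit(37)
else:
    e = e + 1
e -= length + 11
h = length // length % (e + h)
out = [22 >= h for val in length if val >= h]
if out <= e and e >= e:
    length -= h % e
for length in e:
    h = length
    h = (e != length) // (30 > 18)
e = e + 26
if out == length and length > out:
    e -= log(length)
else:
    out = length % out
emit(h)

if out <= e and e >= e:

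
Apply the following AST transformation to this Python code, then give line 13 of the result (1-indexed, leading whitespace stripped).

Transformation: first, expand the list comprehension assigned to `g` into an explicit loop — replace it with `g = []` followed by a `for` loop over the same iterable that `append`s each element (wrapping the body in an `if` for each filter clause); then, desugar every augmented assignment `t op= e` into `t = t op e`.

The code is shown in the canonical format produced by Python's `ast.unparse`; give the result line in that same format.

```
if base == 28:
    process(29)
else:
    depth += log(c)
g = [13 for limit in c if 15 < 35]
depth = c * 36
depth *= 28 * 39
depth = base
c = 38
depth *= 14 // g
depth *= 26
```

Transformed code:
if base == 28:
    process(29)
else:
    depth = depth + log(c)
g = []
for limit in c:
    if 15 < 35:
        g.append(13)
depth = c * 36
depth = depth * (28 * 39)
depth = base
c = 38
depth = depth * (14 // g)
depth = depth * 26

depth = depth * (14 // g)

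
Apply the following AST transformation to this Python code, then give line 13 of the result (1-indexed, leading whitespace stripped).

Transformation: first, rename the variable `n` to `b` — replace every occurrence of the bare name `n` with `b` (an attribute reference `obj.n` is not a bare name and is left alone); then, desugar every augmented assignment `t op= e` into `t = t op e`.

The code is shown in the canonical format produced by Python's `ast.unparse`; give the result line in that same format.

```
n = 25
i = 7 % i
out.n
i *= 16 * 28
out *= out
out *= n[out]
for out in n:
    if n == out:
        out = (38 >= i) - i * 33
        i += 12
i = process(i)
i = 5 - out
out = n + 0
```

Transformed code:
b = 25
i = 7 % i
out.n
i = i * (16 * 28)
out = out * out
out = out * b[out]
for out in b:
    if b == out:
        out = (38 >= i) - i * 33
        i = i + 12
i = process(i)
i = 5 - out
out = b + 0

out = b + 0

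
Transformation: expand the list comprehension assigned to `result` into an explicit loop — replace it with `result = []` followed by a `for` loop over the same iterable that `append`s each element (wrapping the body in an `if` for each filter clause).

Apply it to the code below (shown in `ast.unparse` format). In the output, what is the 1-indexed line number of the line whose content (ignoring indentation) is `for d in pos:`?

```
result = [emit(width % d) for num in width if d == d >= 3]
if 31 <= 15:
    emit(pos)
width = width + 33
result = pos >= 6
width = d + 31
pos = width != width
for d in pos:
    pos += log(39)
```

Transformed code:
result = []
for num in width:
    if d == d >= 3:
        result.append(emit(width % d))
if 31 <= 15:
    emit(pos)
width = width + 33
result = pos >= 6
width = d + 31
pos = width != width
for d in pos:
    pos += log(39)

11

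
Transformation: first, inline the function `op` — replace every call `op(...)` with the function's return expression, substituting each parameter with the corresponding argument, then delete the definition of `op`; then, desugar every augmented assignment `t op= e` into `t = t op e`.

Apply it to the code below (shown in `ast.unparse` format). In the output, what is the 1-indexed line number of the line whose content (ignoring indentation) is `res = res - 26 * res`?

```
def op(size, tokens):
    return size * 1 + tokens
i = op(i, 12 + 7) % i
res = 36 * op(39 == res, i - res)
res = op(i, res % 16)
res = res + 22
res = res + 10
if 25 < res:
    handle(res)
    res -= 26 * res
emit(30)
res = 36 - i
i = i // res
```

8

Transformed code:
i = (i * 1 + (12 + 7)) % i
res = 36 * ((39 == res) * 1 + (i - res))
res = i * 1 + res % 16
res = res + 22
res = res + 10
if 25 < res:
    handle(res)
    res = res - 26 * res
emit(30)
res = 36 - i
i = i // res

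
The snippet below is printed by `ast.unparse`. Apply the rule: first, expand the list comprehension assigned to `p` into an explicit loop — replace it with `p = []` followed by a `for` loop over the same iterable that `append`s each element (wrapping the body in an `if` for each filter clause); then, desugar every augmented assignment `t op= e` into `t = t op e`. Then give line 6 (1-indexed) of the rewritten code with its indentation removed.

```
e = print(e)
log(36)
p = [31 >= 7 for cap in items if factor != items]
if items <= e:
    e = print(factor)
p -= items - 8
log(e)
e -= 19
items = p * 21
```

Transformed code:
e = print(e)
log(36)
p = []
for cap in items:
    if factor != items:
        p.append(31 >= 7)
if items <= e:
    e = print(factor)
p = p - (items - 8)
log(e)
e = e - 19
items = p * 21

p.append(31 >= 7)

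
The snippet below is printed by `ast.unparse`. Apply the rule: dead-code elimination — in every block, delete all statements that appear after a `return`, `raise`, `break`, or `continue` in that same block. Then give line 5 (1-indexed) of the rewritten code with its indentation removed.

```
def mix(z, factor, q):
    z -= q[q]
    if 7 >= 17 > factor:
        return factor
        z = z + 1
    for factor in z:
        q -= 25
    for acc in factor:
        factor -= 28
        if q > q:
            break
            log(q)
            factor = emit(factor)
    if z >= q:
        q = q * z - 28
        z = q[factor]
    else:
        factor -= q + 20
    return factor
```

Transformed code:
def mix(z, factor, q):
    z -= q[q]
    if 7 >= 17 > factor:
        return factor
    for factor in z:
        q -= 25
    for acc in factor:
        factor -= 28
        if q > q:
            break
    if z >= q:
        q = q * z - 28
        z = q[factor]
    else:
        factor -= q + 20
    return factor

for factor in z:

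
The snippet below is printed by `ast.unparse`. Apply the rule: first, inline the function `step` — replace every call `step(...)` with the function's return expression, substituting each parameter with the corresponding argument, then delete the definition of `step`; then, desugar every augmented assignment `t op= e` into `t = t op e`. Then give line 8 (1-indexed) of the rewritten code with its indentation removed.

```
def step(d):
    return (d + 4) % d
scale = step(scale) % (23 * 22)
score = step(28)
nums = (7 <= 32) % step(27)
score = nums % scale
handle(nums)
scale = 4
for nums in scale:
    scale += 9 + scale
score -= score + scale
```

Transformed code:
scale = (scale + 4) % scale % (23 * 22)
score = (28 + 4) % 28
nums = (7 <= 32) % ((27 + 4) % 27)
score = nums % scale
handle(nums)
scale = 4
for nums in scale:
    scale = scale + (9 + scale)
score = score - (score + scale)

scale = scale + (9 + scale)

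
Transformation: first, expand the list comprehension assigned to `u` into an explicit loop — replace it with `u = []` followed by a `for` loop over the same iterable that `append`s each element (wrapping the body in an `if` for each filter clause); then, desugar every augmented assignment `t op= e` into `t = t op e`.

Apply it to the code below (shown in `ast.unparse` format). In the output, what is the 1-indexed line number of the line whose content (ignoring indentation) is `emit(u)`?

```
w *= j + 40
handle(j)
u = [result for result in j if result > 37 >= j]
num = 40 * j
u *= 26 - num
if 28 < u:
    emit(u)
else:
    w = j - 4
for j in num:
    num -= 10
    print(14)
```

10

Transformed code:
w = w * (j + 40)
handle(j)
u = []
for result in j:
    if result > 37 >= j:
        u.append(result)
num = 40 * j
u = u * (26 - num)
if 28 < u:
    emit(u)
else:
    w = j - 4
for j in num:
    num = num - 10
    print(14)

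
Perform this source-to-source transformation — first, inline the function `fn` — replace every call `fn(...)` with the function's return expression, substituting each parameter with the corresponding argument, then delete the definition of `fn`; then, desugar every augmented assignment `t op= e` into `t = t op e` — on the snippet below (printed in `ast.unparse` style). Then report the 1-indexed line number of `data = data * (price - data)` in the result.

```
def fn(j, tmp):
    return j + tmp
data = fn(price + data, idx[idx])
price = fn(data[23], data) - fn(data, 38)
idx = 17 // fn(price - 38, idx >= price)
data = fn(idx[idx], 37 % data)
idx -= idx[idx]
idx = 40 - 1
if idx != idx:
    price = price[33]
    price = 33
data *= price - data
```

10

Transformed code:
data = price + data + idx[idx]
price = data[23] + data - (data + 38)
idx = 17 // (price - 38 + (idx >= price))
data = idx[idx] + 37 % data
idx = idx - idx[idx]
idx = 40 - 1
if idx != idx:
    price = price[33]
    price = 33
data = data * (price - data)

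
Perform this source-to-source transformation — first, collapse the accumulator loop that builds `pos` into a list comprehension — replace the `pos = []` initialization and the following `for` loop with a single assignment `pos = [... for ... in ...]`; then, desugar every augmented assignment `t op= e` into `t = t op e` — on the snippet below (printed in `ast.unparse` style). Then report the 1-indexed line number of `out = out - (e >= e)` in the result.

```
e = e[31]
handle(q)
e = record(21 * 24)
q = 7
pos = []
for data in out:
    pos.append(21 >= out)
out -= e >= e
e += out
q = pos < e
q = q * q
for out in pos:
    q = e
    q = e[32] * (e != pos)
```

6

Transformed code:
e = e[31]
handle(q)
e = record(21 * 24)
q = 7
pos = [21 >= out for data in out]
out = out - (e >= e)
e = e + out
q = pos < e
q = q * q
for out in pos:
    q = e
    q = e[32] * (e != pos)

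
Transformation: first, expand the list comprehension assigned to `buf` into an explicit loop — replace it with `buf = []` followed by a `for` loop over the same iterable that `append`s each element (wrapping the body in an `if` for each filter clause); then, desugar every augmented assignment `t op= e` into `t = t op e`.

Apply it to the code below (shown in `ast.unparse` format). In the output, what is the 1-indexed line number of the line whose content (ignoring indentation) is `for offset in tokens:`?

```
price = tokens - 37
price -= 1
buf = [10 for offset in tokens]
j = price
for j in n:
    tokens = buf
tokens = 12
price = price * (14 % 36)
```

4

Transformed code:
price = tokens - 37
price = price - 1
buf = []
for offset in tokens:
    buf.append(10)
j = price
for j in n:
    tokens = buf
tokens = 12
price = price * (14 % 36)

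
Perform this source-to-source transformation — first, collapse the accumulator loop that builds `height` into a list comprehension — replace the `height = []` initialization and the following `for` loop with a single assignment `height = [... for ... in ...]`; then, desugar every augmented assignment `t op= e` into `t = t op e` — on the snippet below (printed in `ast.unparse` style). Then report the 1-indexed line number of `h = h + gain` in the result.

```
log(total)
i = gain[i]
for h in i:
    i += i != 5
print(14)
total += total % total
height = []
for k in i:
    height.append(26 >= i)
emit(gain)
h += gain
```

9

Transformed code:
log(total)
i = gain[i]
for h in i:
    i = i + (i != 5)
print(14)
total = total + total % total
height = [26 >= i for k in i]
emit(gain)
h = h + gain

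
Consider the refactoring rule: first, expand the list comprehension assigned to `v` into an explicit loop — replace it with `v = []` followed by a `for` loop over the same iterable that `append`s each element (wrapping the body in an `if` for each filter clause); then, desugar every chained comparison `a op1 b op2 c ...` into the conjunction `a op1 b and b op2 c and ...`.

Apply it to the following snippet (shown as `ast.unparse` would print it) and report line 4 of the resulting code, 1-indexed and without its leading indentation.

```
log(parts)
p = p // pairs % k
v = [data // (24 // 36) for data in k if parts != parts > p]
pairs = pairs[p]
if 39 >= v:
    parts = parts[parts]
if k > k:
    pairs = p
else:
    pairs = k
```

for data in k:

Transformed code:
log(parts)
p = p // pairs % k
v = []
for data in k:
    if parts != parts and parts > p:
        v.append(data // (24 // 36))
pairs = pairs[p]
if 39 >= v:
    parts = parts[parts]
if k > k:
    pairs = p
else:
    pairs = k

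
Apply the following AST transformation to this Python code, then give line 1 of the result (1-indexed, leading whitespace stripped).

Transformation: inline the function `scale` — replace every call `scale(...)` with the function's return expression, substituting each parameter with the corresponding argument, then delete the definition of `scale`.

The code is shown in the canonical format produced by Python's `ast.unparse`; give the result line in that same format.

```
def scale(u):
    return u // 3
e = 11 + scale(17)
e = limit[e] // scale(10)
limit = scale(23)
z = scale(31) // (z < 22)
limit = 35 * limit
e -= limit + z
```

Transformed code:
e = 11 + 17 // 3
e = limit[e] // (10 // 3)
limit = 23 // 3
z = 31 // 3 // (z < 22)
limit = 35 * limit
e -= limit + z

e = 11 + 17 // 3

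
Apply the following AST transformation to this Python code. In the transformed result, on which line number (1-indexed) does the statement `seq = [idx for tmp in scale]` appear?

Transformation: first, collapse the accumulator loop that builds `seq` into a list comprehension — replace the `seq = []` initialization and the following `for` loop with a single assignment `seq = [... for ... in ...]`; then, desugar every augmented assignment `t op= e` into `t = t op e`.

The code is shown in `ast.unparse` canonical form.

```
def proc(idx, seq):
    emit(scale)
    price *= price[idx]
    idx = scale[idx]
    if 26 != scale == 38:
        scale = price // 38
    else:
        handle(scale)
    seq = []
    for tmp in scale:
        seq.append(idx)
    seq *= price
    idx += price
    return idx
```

Transformed code:
def proc(idx, seq):
    emit(scale)
    price = price * price[idx]
    idx = scale[idx]
    if 26 != scale == 38:
        scale = price // 38
    else:
        handle(scale)
    seq = [idx for tmp in scale]
    seq = seq * price
    idx = idx + price
    return idx

9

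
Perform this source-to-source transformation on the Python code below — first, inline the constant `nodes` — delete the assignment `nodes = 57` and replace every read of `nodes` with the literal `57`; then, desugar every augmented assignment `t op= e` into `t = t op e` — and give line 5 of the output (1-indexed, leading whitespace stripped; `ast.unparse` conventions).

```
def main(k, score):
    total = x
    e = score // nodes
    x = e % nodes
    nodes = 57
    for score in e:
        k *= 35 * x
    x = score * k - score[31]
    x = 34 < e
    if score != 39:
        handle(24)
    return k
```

for score in e:

Transformed code:
def main(k, score):
    total = x
    e = score // 57
    x = e % 57
    for score in e:
        k = k * (35 * x)
    x = score * k - score[31]
    x = 34 < e
    if score != 39:
        handle(24)
    return k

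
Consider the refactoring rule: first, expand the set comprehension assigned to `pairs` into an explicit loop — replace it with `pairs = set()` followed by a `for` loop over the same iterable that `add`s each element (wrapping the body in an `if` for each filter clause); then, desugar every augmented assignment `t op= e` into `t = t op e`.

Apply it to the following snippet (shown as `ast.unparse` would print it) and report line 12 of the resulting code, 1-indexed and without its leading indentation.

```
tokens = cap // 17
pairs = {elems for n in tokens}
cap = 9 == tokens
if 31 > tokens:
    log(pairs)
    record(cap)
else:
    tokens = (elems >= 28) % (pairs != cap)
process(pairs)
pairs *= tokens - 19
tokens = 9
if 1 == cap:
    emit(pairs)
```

Transformed code:
tokens = cap // 17
pairs = set()
for n in tokens:
    pairs.add(elems)
cap = 9 == tokens
if 31 > tokens:
    log(pairs)
    record(cap)
else:
    tokens = (elems >= 28) % (pairs != cap)
process(pairs)
pairs = pairs * (tokens - 19)
tokens = 9
if 1 == cap:
    emit(pairs)

pairs = pairs * (tokens - 19)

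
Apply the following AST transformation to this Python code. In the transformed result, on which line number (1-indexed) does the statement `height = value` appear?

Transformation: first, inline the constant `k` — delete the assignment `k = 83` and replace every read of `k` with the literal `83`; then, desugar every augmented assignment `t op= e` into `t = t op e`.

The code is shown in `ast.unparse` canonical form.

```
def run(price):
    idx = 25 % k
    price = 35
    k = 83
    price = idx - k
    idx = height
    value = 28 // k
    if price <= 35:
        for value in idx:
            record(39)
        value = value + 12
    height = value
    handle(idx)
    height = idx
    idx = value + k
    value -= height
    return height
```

11

Transformed code:
def run(price):
    idx = 25 % 83
    price = 35
    price = idx - 83
    idx = height
    value = 28 // 83
    if price <= 35:
        for value in idx:
            record(39)
        value = value + 12
    height = value
    handle(idx)
    height = idx
    idx = value + 83
    value = value - height
    return height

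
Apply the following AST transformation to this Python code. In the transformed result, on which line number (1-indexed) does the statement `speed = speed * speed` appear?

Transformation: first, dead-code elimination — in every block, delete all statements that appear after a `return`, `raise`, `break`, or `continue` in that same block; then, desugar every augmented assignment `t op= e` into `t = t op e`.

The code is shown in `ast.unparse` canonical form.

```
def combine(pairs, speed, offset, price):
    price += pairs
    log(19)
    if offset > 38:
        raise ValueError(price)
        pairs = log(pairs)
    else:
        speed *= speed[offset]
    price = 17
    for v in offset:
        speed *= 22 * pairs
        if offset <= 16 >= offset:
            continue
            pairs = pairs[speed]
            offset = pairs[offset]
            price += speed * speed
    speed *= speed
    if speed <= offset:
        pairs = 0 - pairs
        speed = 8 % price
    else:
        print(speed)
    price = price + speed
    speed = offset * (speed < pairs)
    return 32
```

Transformed code:
def combine(pairs, speed, offset, price):
    price = price + pairs
    log(19)
    if offset > 38:
        raise ValueError(price)
    else:
        speed = speed * speed[offset]
    price = 17
    for v in offset:
        speed = speed * (22 * pairs)
        if offset <= 16 >= offset:
            continue
    speed = speed * speed
    if speed <= offset:
        pairs = 0 - pairs
        speed = 8 % price
    else:
        print(speed)
    price = price + speed
    speed = offset * (speed < pairs)
    return 32

13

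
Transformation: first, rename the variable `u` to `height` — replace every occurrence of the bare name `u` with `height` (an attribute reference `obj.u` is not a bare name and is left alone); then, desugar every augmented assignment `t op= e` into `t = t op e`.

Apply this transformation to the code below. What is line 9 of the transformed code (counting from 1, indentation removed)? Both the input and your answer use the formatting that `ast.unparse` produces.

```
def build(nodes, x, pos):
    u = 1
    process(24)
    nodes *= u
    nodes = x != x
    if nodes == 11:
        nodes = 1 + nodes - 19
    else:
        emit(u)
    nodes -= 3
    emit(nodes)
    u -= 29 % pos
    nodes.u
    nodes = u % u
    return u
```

Transformed code:
def build(nodes, x, pos):
    height = 1
    process(24)
    nodes = nodes * height
    nodes = x != x
    if nodes == 11:
        nodes = 1 + nodes - 19
    else:
        emit(height)
    nodes = nodes - 3
    emit(nodes)
    height = height - 29 % pos
    nodes.u
    nodes = height % height
    return height

emit(height)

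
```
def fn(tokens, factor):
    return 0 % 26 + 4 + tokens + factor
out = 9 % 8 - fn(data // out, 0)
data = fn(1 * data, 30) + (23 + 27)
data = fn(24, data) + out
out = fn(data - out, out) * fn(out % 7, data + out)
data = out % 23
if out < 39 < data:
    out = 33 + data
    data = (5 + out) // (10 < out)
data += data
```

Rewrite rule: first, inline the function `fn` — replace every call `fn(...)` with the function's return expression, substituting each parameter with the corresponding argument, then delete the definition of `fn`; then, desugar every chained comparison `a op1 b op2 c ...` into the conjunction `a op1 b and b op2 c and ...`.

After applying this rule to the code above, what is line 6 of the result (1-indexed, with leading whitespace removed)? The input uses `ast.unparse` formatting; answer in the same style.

if out < 39 and 39 < data:

Transformed code:
out = 9 % 8 - (0 % 26 + 4 + data // out + 0)
data = 0 % 26 + 4 + 1 * data + 30 + (23 + 27)
data = 0 % 26 + 4 + 24 + data + out
out = (0 % 26 + 4 + (data - out) + out) * (0 % 26 + 4 + out % 7 + (data + out))
data = out % 23
if out < 39 and 39 < data:
    out = 33 + data
    data = (5 + out) // (10 < out)
data += data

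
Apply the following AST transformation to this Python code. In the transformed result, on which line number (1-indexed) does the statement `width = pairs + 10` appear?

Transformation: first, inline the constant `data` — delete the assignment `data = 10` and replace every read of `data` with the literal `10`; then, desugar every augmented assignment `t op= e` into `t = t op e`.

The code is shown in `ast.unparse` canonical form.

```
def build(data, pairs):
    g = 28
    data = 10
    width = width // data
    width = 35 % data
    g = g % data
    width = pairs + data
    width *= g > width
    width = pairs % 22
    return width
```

6

Transformed code:
def build(data, pairs):
    g = 28
    width = width // 10
    width = 35 % 10
    g = g % 10
    width = pairs + 10
    width = width * (g > width)
    width = pairs % 22
    return width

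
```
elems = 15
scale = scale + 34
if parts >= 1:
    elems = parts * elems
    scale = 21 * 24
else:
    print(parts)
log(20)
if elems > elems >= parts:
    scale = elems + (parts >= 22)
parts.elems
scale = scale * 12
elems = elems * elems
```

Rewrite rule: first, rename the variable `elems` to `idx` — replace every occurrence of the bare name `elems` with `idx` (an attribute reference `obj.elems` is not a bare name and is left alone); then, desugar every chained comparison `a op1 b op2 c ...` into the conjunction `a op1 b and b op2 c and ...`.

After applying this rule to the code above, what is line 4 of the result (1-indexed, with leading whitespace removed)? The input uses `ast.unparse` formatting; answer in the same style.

Transformed code:
idx = 15
scale = scale + 34
if parts >= 1:
    idx = parts * idx
    scale = 21 * 24
else:
    print(parts)
log(20)
if idx > idx and idx >= parts:
    scale = idx + (parts >= 22)
parts.elems
scale = scale * 12
idx = idx * idx

idx = parts * idx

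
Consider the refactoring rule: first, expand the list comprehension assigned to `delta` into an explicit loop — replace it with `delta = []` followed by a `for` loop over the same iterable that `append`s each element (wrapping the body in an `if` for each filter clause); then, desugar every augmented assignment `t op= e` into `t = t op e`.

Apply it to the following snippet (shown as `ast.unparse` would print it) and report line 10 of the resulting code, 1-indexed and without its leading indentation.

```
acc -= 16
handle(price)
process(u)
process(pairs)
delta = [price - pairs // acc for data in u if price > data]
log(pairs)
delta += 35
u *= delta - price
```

delta = delta + 35

Transformed code:
acc = acc - 16
handle(price)
process(u)
process(pairs)
delta = []
for data in u:
    if price > data:
        delta.append(price - pairs // acc)
log(pairs)
delta = delta + 35
u = u * (delta - price)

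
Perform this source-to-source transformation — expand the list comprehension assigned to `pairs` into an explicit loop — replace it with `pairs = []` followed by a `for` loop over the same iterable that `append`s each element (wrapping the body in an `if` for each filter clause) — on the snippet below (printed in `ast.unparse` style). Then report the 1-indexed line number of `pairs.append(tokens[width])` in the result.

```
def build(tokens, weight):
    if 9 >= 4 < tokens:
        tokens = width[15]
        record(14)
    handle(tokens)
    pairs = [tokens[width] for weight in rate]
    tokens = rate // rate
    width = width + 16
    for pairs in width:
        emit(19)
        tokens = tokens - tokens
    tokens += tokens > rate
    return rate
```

8

Transformed code:
def build(tokens, weight):
    if 9 >= 4 < tokens:
        tokens = width[15]
        record(14)
    handle(tokens)
    pairs = []
    for weight in rate:
        pairs.append(tokens[width])
    tokens = rate // rate
    width = width + 16
    for pairs in width:
        emit(19)
        tokens = tokens - tokens
    tokens += tokens > rate
    return rate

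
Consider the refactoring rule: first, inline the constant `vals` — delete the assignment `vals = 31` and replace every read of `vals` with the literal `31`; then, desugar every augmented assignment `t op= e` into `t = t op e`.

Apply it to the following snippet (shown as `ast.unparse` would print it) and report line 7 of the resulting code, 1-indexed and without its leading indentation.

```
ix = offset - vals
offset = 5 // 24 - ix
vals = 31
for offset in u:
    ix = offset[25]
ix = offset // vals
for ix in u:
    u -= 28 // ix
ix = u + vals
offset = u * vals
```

u = u - 28 // ix

Transformed code:
ix = offset - 31
offset = 5 // 24 - ix
for offset in u:
    ix = offset[25]
ix = offset // 31
for ix in u:
    u = u - 28 // ix
ix = u + 31
offset = u * 31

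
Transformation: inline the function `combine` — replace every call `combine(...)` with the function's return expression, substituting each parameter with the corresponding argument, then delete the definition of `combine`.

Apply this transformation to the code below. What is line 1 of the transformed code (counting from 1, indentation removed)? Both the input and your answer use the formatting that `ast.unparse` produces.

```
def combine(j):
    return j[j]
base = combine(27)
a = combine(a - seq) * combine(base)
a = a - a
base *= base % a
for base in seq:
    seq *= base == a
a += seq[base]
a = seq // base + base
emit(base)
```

base = 27[27]

Transformed code:
base = 27[27]
a = (a - seq)[a - seq] * base[base]
a = a - a
base *= base % a
for base in seq:
    seq *= base == a
a += seq[base]
a = seq // base + base
emit(base)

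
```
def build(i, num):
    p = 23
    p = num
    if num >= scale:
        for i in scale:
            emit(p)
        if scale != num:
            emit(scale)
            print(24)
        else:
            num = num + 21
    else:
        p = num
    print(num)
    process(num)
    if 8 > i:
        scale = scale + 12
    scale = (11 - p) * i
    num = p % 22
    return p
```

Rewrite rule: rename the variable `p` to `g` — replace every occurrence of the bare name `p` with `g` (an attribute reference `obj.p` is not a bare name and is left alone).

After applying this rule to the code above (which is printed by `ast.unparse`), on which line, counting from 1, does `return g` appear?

Transformed code:
def build(i, num):
    g = 23
    g = num
    if num >= scale:
        for i in scale:
            emit(g)
        if scale != num:
            emit(scale)
            print(24)
        else:
            num = num + 21
    else:
        g = num
    print(num)
    process(num)
    if 8 > i:
        scale = scale + 12
    scale = (11 - g) * i
    num = g % 22
    return g

20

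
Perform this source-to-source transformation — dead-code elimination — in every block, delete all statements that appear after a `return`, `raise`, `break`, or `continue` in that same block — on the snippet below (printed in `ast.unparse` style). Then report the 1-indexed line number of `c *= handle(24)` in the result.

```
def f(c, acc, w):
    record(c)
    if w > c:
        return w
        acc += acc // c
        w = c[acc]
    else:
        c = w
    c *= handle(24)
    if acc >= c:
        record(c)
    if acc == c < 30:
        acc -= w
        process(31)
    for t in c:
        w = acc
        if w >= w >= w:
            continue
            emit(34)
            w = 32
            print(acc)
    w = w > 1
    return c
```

7

Transformed code:
def f(c, acc, w):
    record(c)
    if w > c:
        return w
    else:
        c = w
    c *= handle(24)
    if acc >= c:
        record(c)
    if acc == c < 30:
        acc -= w
        process(31)
    for t in c:
        w = acc
        if w >= w >= w:
            continue
    w = w > 1
    return c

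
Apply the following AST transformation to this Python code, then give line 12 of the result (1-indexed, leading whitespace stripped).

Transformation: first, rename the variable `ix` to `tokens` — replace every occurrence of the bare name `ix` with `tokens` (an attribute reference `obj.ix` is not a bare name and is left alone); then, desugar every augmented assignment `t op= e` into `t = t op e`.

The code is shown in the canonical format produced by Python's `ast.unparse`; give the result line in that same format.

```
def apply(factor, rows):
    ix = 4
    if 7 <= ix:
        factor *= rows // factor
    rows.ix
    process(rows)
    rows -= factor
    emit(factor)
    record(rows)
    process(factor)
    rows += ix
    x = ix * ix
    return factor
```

x = tokens * tokens

Transformed code:
def apply(factor, rows):
    tokens = 4
    if 7 <= tokens:
        factor = factor * (rows // factor)
    rows.ix
    process(rows)
    rows = rows - factor
    emit(factor)
    record(rows)
    process(factor)
    rows = rows + tokens
    x = tokens * tokens
    return factor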